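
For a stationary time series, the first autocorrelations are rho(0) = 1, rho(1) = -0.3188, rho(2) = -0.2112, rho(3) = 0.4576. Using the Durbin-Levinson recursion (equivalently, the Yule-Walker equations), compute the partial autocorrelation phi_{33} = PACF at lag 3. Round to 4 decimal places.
\phi_{33} = 0.3240

The PACF at lag k is phi_{kk}, the last component of the solution
to the Yule-Walker system G_k phi = r_k where
  (G_k)_{ij} = rho(|i - j|), (r_k)_i = rho(i), i,j = 1..k.
Equivalently, Durbin-Levinson gives phi_{kk} iteratively:
  phi_{11} = rho(1)
  phi_{kk} = [rho(k) - sum_{j=1..k-1} phi_{k-1,j} rho(k-j)]
            / [1 - sum_{j=1..k-1} phi_{k-1,j} rho(j)],
  phi_{k,j} = phi_{k-1,j} - phi_{kk} phi_{k-1,k-j},  j = 1..k-1.
Step k = 1:
  phi_11 = rho(1) = -0.3188.
Step k = 2:
  phi_22 = [rho(2) - phi_11 rho(1)] / [1 - phi_11 rho(1)] = [-0.2112 - (-0.3188)(-0.3188)] / [1 - (-0.3188)(-0.3188)]
         = -0.31283344 / 0.89836656 = -0.348225.
  Update: phi_21 = phi_11 - phi_22 phi_11 = -0.3188 - (-0.348225)(-0.3188) = -0.429814.
Step k = 3:
  phi_33 = [rho(3) - phi_21 rho(2) - phi_22 rho(1)] / [1 - phi_21 rho(1) - phi_22 rho(2)]
    numerator   = 0.4576 - (-0.429814)(-0.2112) - (-0.348225)(-0.3188) = 0.25580924
    denominator = 1 - (-0.429814)(-0.3188) - (-0.348225)(-0.2112) = 0.78943022
  phi_33 = 0.25580924 / 0.78943022 = 0.324.
Therefore phi_{33} = 0.3240.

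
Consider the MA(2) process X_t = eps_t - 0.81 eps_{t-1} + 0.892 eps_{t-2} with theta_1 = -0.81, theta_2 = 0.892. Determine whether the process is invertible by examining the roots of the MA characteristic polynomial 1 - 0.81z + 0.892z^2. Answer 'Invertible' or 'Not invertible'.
\text{Invertible}

The MA(q) characteristic polynomial is P(z) = 1 - 0.81z + 0.892z^2.
Invertibility requires all roots to lie outside the unit circle, i.e. |z| > 1 for every root.
Set 1 + (-0.81) z + (0.892) z^2 = 0, i.e. a z^2 + b z + c = 0 with a = 0.892, b = -0.81, c = 1.
Discriminant D = b^2 - 4ac = (-0.81)^2 - 4*(0.892)*1 = 0.6561 - (3.568) = -2.9119.
D < 0, so the roots are the complex-conjugate pair z = (-b +/- i sqrt(-D)) / (2a) = 0.454 +/- 0.9565i.
For a conjugate pair |z|^2 = z * conj(z) = (product of roots) = c/a = 1/(0.892) = 1.121076, so |z| = sqrt(1.121076) = 1.0588 for both roots.
Moduli of all roots: 1.0588, 1.0588.
All moduli strictly greater than 1? Yes.
Verdict: Invertible.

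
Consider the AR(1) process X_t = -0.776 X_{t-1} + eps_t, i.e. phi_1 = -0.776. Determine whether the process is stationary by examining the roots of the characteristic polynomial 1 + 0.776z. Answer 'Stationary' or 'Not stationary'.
\text{Stationary}

The AR(p) characteristic polynomial is P(z) = 1 + 0.776z.
Stationarity requires all roots to lie outside the unit circle, i.e. |z| > 1 for every root.
This is linear in z: 1 + (0.776) z = 0  =>  z = -1/(0.776) = -1.28866,  |z| = 1.28866.
Moduli of all roots: 1.2887.
All moduli strictly greater than 1? Yes.
Verdict: Stationary.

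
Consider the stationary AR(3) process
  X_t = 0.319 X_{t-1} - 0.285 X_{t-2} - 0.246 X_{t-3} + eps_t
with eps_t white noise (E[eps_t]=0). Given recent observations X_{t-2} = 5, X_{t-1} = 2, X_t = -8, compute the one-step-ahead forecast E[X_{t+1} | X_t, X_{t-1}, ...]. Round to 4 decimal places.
E[X_{t+1} \mid \mathcal F_t] = -4.3520

For an AR(p) model X_t = c + sum_i phi_i X_{t-i} + eps_t, the
one-step-ahead conditional mean is
  E[X_{t+1} | X_t, ...] = c + sum_i phi_i X_{t+1-i}.
Substitute known values:
  E[X_{t+1} | ...] = (0.319) * (-8) + (-0.285) * (2) + (-0.246) * (5)
                   = -4.3520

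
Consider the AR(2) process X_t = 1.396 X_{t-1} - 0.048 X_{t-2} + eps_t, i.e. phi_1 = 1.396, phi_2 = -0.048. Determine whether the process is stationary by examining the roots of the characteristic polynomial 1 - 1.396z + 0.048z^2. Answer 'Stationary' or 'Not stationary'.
\text{Not stationary}

The AR(p) characteristic polynomial is P(z) = 1 - 1.396z + 0.048z^2.
Stationarity requires all roots to lie outside the unit circle, i.e. |z| > 1 for every root.
Set 1 + (-1.396) z + (0.048) z^2 = 0, i.e. a z^2 + b z + c = 0 with a = 0.048, b = -1.396, c = 1.
Discriminant D = b^2 - 4ac = (-1.396)^2 - 4*(0.048)*1 = 1.948816 - (0.192) = 1.756816.
D >= 0, so the roots are real: z = (-b +/- sqrt(D)) / (2a) = (1.396 +/- 1.325449) / (0.096).
  z_1 = (1.396 + 1.325449) / (0.096) = 28.3484,   |z_1| = 28.3484.
  z_2 = (1.396 - 1.325449) / (0.096) = 0.7349,   |z_2| = 0.7349.
Moduli of all roots: 28.3484, 0.7349.
All moduli strictly greater than 1? No.
Verdict: Not stationary.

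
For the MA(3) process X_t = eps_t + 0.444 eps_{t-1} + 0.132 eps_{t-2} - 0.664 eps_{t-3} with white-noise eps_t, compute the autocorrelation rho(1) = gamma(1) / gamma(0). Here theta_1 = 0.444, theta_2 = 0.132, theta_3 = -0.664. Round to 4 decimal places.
\rho(1) = 0.2507

For an MA(q) process with theta_0 = 1, the autocovariance is
  gamma(k) = sigma^2 * sum_{i=0..q-k} theta_i * theta_{i+k},
and rho(k) = gamma(k) / gamma(0). Sigma^2 cancels.
  numerator   = (1)*(0.444) + (0.444)*(0.132) + (0.132)*(-0.664) = 0.41496.
  denominator = (1)^2 + (0.444)^2 + (0.132)^2 + (-0.664)^2 = 1.655456.
  rho(1) = 0.41496 / 1.655456 = 0.2507.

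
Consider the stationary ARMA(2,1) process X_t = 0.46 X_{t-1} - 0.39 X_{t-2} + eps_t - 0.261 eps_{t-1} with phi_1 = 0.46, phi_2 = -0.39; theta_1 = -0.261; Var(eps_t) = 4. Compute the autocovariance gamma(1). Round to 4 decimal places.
\gamma(1) = 0.8187

Multiply the model equation by X_{t-k} and take expectations. With theta_0 = psi_0 = 1 and psi_j the MA(infinity) weights, this gives
  gamma(k) - sum_i phi_i gamma(k-i) = c_k,
  c_k = sigma^2 * sum_{j=k..q} theta_j psi_{j-k}   (c_k = 0 for k > q),
using gamma(-m) = gamma(m).
psi-weights needed (psi_j = theta_j + sum_i phi_i psi_{j-i}):
  psi_1 = theta_1 + phi_1 = -0.261 + (0.46) = 0.199
Right-hand sides:
  c_0 = sigma^2 (1 + theta_1 psi_1) = 4 * (1 + (-0.261)(0.199)) = 4 * 0.948061 = 3.792244
  c_1 = sigma^2 theta_1 = 4 * (-0.261) = -1.044
  c_2 = 0
Equations for k = 0, 1, 2 (AR order 2, c_2 = 0):
  (E0) gamma(0) = phi_1 gamma(1) + phi_2 gamma(2) + c_0
  (E1) gamma(1) = phi_1 gamma(0) + phi_2 gamma(1) + c_1
  (E2) gamma(2) = phi_1 gamma(1) + phi_2 gamma(0)
From (E1): gamma(1) = A gamma(0) + B with
  A = phi_1 / (1 - phi_2) = 0.46 / 1.39 = 0.330935,   B = c_1 / (1 - phi_2) = -1.044 / 1.39 = -0.751079.
Insert (E2) into (E0): gamma(0) (1 - phi_2^2) = phi_1 (1 + phi_2) gamma(1) + c_0.
  phi_1 (1 + phi_2) = (0.46)(0.61) = 0.2806,   1 - phi_2^2 = 0.8479.
Replace gamma(1) by A gamma(0) + B and collect gamma(0):
  gamma(0) [0.8479 - (0.2806)(0.330935)] = (0.2806)(-0.751079) + 3.792244
  gamma(0) * 0.75504 = 3.581491
  gamma(0) = 3.581491 / 0.75504 = 4.743448.
  gamma(1) = A gamma(0) + B = (0.330935)(4.743448) + (-0.751079) = 0.818695.
Therefore gamma(1) = 0.8187 (to 4 decimal places).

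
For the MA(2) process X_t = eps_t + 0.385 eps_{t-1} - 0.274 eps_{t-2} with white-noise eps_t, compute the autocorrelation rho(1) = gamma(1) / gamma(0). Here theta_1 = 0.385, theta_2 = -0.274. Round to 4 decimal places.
\rho(1) = 0.2285

For an MA(q) process with theta_0 = 1, the autocovariance is
  gamma(k) = sigma^2 * sum_{i=0..q-k} theta_i * theta_{i+k},
and rho(k) = gamma(k) / gamma(0). Sigma^2 cancels.
  numerator   = (1)*(0.385) + (0.385)*(-0.274) = 0.27951.
  denominator = (1)^2 + (0.385)^2 + (-0.274)^2 = 1.223301.
  rho(1) = 0.27951 / 1.223301 = 0.2285.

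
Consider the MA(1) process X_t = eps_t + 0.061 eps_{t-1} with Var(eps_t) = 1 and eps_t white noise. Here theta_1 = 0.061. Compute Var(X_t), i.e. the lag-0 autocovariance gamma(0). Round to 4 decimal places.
\gamma(0) = 1.0037

For an MA(q) process X_t = eps_t + sum_i theta_i eps_{t-i} with
Var(eps_t) = sigma^2, the variance is
  gamma(0) = sigma^2 * (1 + sum_i theta_i^2).
  sum_i theta_i^2 = (0.061)^2 = 0.003721.
  gamma(0) = 1 * (1 + 0.003721) = 1 * 1.003721 = 1.003721, which rounds to 1.0037.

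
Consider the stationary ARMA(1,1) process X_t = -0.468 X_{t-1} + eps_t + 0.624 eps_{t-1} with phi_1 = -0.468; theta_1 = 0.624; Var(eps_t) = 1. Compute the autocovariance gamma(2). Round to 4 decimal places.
\gamma(2) = -0.0662

Multiply the model equation by X_{t-k} and take expectations. With theta_0 = psi_0 = 1 and psi_j the MA(infinity) weights, this gives
  gamma(k) - sum_i phi_i gamma(k-i) = c_k,
  c_k = sigma^2 * sum_{j=k..q} theta_j psi_{j-k}   (c_k = 0 for k > q),
using gamma(-m) = gamma(m).
psi-weights needed (psi_j = theta_j + sum_i phi_i psi_{j-i}):
  psi_1 = theta_1 + phi_1 = 0.624 + (-0.468) = 0.156
Right-hand sides:
  c_0 = sigma^2 (1 + theta_1 psi_1) = 1 * (1 + (0.624)(0.156)) = 1 * 1.097344 = 1.097344
  c_1 = sigma^2 theta_1 = 1 * (0.624) = 0.624
  c_2 = 0
Equations for k = 0 and k = 1 (AR order 1):
  gamma(0) = phi_1 gamma(1) + c_0
  gamma(1) = phi_1 gamma(0) + c_1
Substituting the second into the first: gamma(0) (1 - phi_1^2) = c_0 + phi_1 c_1, so
  gamma(0) = (c_0 + phi_1 c_1) / (1 - phi_1^2) = (1.097344 + (-0.468)(0.624)) / (1 - (-0.468)^2) = 0.805312 / 0.780976 = 1.031161.
  gamma(1) = phi_1 gamma(0) + c_1 = (-0.468)(1.031161) + (0.624) = 0.141417.
For k = 2 (> q): gamma(2) = phi_1 gamma(1) = (-0.468)(0.141417) = -0.066183.
Therefore gamma(2) = -0.0662 (to 4 decimal places).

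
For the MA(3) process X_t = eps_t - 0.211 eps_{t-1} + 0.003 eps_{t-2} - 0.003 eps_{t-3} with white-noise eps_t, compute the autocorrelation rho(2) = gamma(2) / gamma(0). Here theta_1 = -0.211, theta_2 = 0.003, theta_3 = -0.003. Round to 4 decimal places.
\rho(2) = 0.0035

For an MA(q) process with theta_0 = 1, the autocovariance is
  gamma(k) = sigma^2 * sum_{i=0..q-k} theta_i * theta_{i+k},
and rho(k) = gamma(k) / gamma(0). Sigma^2 cancels.
  numerator   = (1)*(0.003) + (-0.211)*(-0.003) = 0.003633.
  denominator = (1)^2 + (-0.211)^2 + (0.003)^2 + (-0.003)^2 = 1.044539.
  rho(2) = 0.003633 / 1.044539 = 0.0035.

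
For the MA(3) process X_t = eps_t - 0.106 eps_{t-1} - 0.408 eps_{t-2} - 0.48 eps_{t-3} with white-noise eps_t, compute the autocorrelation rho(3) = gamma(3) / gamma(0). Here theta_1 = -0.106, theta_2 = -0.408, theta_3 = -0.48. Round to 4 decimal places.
\rho(3) = -0.3409

For an MA(q) process with theta_0 = 1, the autocovariance is
  gamma(k) = sigma^2 * sum_{i=0..q-k} theta_i * theta_{i+k},
and rho(k) = gamma(k) / gamma(0). Sigma^2 cancels.
  numerator   = (1)*(-0.48) = -0.48.
  denominator = (1)^2 + (-0.106)^2 + (-0.408)^2 + (-0.48)^2 = 1.4081.
  rho(3) = -0.48 / 1.4081 = -0.3409.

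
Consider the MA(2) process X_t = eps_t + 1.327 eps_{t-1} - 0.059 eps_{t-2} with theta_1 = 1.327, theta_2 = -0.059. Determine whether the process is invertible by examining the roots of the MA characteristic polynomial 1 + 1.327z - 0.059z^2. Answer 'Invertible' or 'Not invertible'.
\text{Not invertible}

The MA(q) characteristic polynomial is P(z) = 1 + 1.327z - 0.059z^2.
Invertibility requires all roots to lie outside the unit circle, i.e. |z| > 1 for every root.
Set 1 + (1.327) z + (-0.059) z^2 = 0, i.e. a z^2 + b z + c = 0 with a = -0.059, b = 1.327, c = 1.
Discriminant D = b^2 - 4ac = (1.327)^2 - 4*(-0.059)*1 = 1.760929 - (-0.236) = 1.996929.
D >= 0, so the roots are real: z = (-b +/- sqrt(D)) / (2a) = (-1.327 +/- 1.413127) / (-0.118).
  z_1 = (-1.327 + 1.413127) / (-0.118) = -0.7299,   |z_1| = 0.7299.
  z_2 = (-1.327 - 1.413127) / (-0.118) = 23.2214,   |z_2| = 23.2214.
Moduli of all roots: 0.7299, 23.2214.
All moduli strictly greater than 1? No.
Verdict: Not invertible.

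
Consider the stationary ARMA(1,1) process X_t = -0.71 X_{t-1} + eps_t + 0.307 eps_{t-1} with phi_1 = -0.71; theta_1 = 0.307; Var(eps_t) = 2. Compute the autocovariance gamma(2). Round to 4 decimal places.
\gamma(2) = 0.9024

Multiply the model equation by X_{t-k} and take expectations. With theta_0 = psi_0 = 1 and psi_j the MA(infinity) weights, this gives
  gamma(k) - sum_i phi_i gamma(k-i) = c_k,
  c_k = sigma^2 * sum_{j=k..q} theta_j psi_{j-k}   (c_k = 0 for k > q),
using gamma(-m) = gamma(m).
psi-weights needed (psi_j = theta_j + sum_i phi_i psi_{j-i}):
  psi_1 = theta_1 + phi_1 = 0.307 + (-0.71) = -0.403
Right-hand sides:
  c_0 = sigma^2 (1 + theta_1 psi_1) = 2 * (1 + (0.307)(-0.403)) = 2 * 0.876279 = 1.752558
  c_1 = sigma^2 theta_1 = 2 * (0.307) = 0.614
  c_2 = 0
Equations for k = 0 and k = 1 (AR order 1):
  gamma(0) = phi_1 gamma(1) + c_0
  gamma(1) = phi_1 gamma(0) + c_1
Substituting the second into the first: gamma(0) (1 - phi_1^2) = c_0 + phi_1 c_1, so
  gamma(0) = (c_0 + phi_1 c_1) / (1 - phi_1^2) = (1.752558 + (-0.71)(0.614)) / (1 - (-0.71)^2) = 1.316618 / 0.4959 = 2.655007.
  gamma(1) = phi_1 gamma(0) + c_1 = (-0.71)(2.655007) + (0.614) = -1.271055.
For k = 2 (> q): gamma(2) = phi_1 gamma(1) = (-0.71)(-1.271055) = 0.902449.
Therefore gamma(2) = 0.9024 (to 4 decimal places).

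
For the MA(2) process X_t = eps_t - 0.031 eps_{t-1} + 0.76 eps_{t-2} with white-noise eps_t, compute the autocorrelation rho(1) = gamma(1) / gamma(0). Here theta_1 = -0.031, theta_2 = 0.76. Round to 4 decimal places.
\rho(1) = -0.0346

For an MA(q) process with theta_0 = 1, the autocovariance is
  gamma(k) = sigma^2 * sum_{i=0..q-k} theta_i * theta_{i+k},
and rho(k) = gamma(k) / gamma(0). Sigma^2 cancels.
  numerator   = (1)*(-0.031) + (-0.031)*(0.76) = -0.05456.
  denominator = (1)^2 + (-0.031)^2 + (0.76)^2 = 1.578561.
  rho(1) = -0.05456 / 1.578561 = -0.0346.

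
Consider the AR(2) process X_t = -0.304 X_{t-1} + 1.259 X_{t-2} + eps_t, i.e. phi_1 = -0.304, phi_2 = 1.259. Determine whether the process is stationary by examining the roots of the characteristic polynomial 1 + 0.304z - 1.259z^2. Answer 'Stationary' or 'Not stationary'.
\text{Not stationary}

The AR(p) characteristic polynomial is P(z) = 1 + 0.304z - 1.259z^2.
Stationarity requires all roots to lie outside the unit circle, i.e. |z| > 1 for every root.
Set 1 + (0.304) z + (-1.259) z^2 = 0, i.e. a z^2 + b z + c = 0 with a = -1.259, b = 0.304, c = 1.
Discriminant D = b^2 - 4ac = (0.304)^2 - 4*(-1.259)*1 = 0.092416 - (-5.036) = 5.128416.
D >= 0, so the roots are real: z = (-b +/- sqrt(D)) / (2a) = (-0.304 +/- 2.264601) / (-2.518).
  z_1 = (-0.304 + 2.264601) / (-2.518) = -0.7786,   |z_1| = 0.7786.
  z_2 = (-0.304 - 2.264601) / (-2.518) = 1.0201,   |z_2| = 1.0201.
Moduli of all roots: 0.7786, 1.0201.
All moduli strictly greater than 1? No.
Verdict: Not stationary.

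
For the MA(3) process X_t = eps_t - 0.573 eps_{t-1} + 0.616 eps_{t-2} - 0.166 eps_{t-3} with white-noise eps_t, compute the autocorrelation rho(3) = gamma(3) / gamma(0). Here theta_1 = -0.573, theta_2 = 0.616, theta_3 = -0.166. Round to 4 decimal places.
\rho(3) = -0.0957

For an MA(q) process with theta_0 = 1, the autocovariance is
  gamma(k) = sigma^2 * sum_{i=0..q-k} theta_i * theta_{i+k},
and rho(k) = gamma(k) / gamma(0). Sigma^2 cancels.
  numerator   = (1)*(-0.166) = -0.166.
  denominator = (1)^2 + (-0.573)^2 + (0.616)^2 + (-0.166)^2 = 1.735341.
  rho(3) = -0.166 / 1.735341 = -0.0957.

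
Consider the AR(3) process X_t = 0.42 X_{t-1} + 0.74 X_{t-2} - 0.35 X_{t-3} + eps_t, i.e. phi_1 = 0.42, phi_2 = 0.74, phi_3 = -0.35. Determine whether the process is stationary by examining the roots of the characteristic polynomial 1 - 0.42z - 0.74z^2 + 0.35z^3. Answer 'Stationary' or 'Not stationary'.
\text{Stationary}

The AR(p) characteristic polynomial is P(z) = 1 - 0.42z - 0.74z^2 + 0.35z^3.
Stationarity requires all roots to lie outside the unit circle, i.e. |z| > 1 for every root.
Degree 3: look for a simple real root z0 first, then factor out (1 - z/z0) and solve the remaining quadratic.
Testing z0 = 2: P(2) = 1 + (-0.42)(2) + (-0.74)(2)^2 + (0.35)(2)^3
  = 1 + (-0.84) + (-2.96) + (2.8) = 0.  So z_0 = 2 is a root, |z_0| = 2.
Divide out the factor (1 - 0.5 z) = (1 - z/z0) (since 1/z0 = 0.5):
  P(z) = (1 - 0.5 z)(1 + (0.08) z + (-0.7) z^2)
  [check: z-coef 0.08 - (0.5) = -0.42; z^2-coef -0.7 - (0.5)(0.08) = -0.74; z^3-coef -(0.5)(-0.7) = 0.35.]
Remaining roots from the quadratic factor 1 + (0.08) z + (-0.7) z^2:
  Set 1 + (0.08) z + (-0.7) z^2 = 0, i.e. a z^2 + b z + c = 0 with a = -0.7, b = 0.08, c = 1.
  Discriminant D = b^2 - 4ac = (0.08)^2 - 4*(-0.7)*1 = 0.0064 - (-2.8) = 2.8064.
  D >= 0, so the roots are real: z = (-b +/- sqrt(D)) / (2a) = (-0.08 +/- 1.675231) / (-1.4).
    z_1 = (-0.08 + 1.675231) / (-1.4) = -1.1395,   |z_1| = 1.1395.
    z_2 = (-0.08 - 1.675231) / (-1.4) = 1.2537,   |z_2| = 1.2537.
Moduli of all roots: 2.0000, 1.1395, 1.2537.
All moduli strictly greater than 1? Yes.
Verdict: Stationary.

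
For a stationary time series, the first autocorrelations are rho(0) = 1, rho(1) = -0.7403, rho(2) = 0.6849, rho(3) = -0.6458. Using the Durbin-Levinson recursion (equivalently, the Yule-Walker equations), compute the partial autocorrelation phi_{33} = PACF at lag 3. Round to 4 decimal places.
\phi_{33} = -0.1660

The PACF at lag k is phi_{kk}, the last component of the solution
to the Yule-Walker system G_k phi = r_k where
  (G_k)_{ij} = rho(|i - j|), (r_k)_i = rho(i), i,j = 1..k.
Equivalently, Durbin-Levinson gives phi_{kk} iteratively:
  phi_{11} = rho(1)
  phi_{kk} = [rho(k) - sum_{j=1..k-1} phi_{k-1,j} rho(k-j)]
            / [1 - sum_{j=1..k-1} phi_{k-1,j} rho(j)],
  phi_{k,j} = phi_{k-1,j} - phi_{kk} phi_{k-1,k-j},  j = 1..k-1.
Step k = 1:
  phi_11 = rho(1) = -0.7403.
Step k = 2:
  phi_22 = [rho(2) - phi_11 rho(1)] / [1 - phi_11 rho(1)] = [0.6849 - (-0.7403)(-0.7403)] / [1 - (-0.7403)(-0.7403)]
         = 0.13685591 / 0.45195591 = 0.302808.
  Update: phi_21 = phi_11 - phi_22 phi_11 = -0.7403 - (0.302808)(-0.7403) = -0.516131.
Step k = 3:
  phi_33 = [rho(3) - phi_21 rho(2) - phi_22 rho(1)] / [1 - phi_21 rho(1) - phi_22 rho(2)]
    numerator   = -0.6458 - (-0.516131)(0.6849) - (0.302808)(-0.7403) = -0.06813293
    denominator = 1 - (-0.516131)(-0.7403) - (0.302808)(0.6849) = 0.41051483
  phi_33 = -0.06813293 / 0.41051483 = -0.166.
Therefore phi_{33} = -0.1660.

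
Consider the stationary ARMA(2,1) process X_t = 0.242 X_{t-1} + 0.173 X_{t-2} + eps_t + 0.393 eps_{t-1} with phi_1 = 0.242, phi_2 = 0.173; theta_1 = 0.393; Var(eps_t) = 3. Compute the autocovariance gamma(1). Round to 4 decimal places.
\gamma(1) = 2.7958

Multiply the model equation by X_{t-k} and take expectations. With theta_0 = psi_0 = 1 and psi_j the MA(infinity) weights, this gives
  gamma(k) - sum_i phi_i gamma(k-i) = c_k,
  c_k = sigma^2 * sum_{j=k..q} theta_j psi_{j-k}   (c_k = 0 for k > q),
using gamma(-m) = gamma(m).
psi-weights needed (psi_j = theta_j + sum_i phi_i psi_{j-i}):
  psi_1 = theta_1 + phi_1 = 0.393 + (0.242) = 0.635
Right-hand sides:
  c_0 = sigma^2 (1 + theta_1 psi_1) = 3 * (1 + (0.393)(0.635)) = 3 * 1.249555 = 3.748665
  c_1 = sigma^2 theta_1 = 3 * (0.393) = 1.179
  c_2 = 0
Equations for k = 0, 1, 2 (AR order 2, c_2 = 0):
  (E0) gamma(0) = phi_1 gamma(1) + phi_2 gamma(2) + c_0
  (E1) gamma(1) = phi_1 gamma(0) + phi_2 gamma(1) + c_1
  (E2) gamma(2) = phi_1 gamma(1) + phi_2 gamma(0)
From (E1): gamma(1) = A gamma(0) + B with
  A = phi_1 / (1 - phi_2) = 0.242 / 0.827 = 0.292624,   B = c_1 / (1 - phi_2) = 1.179 / 0.827 = 1.425635.
Insert (E2) into (E0): gamma(0) (1 - phi_2^2) = phi_1 (1 + phi_2) gamma(1) + c_0.
  phi_1 (1 + phi_2) = (0.242)(1.173) = 0.283866,   1 - phi_2^2 = 0.970071.
Replace gamma(1) by A gamma(0) + B and collect gamma(0):
  gamma(0) [0.970071 - (0.283866)(0.292624)] = (0.283866)(1.425635) + 3.748665
  gamma(0) * 0.887005 = 4.153354
  gamma(0) = 4.153354 / 0.887005 = 4.682447.
  gamma(1) = A gamma(0) + B = (0.292624)(4.682447) + (1.425635) = 2.795831.
Therefore gamma(1) = 2.7958 (to 4 decimal places).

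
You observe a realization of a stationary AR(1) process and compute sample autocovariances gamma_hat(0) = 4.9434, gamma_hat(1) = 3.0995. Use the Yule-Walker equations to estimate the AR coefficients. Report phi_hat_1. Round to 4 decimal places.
\hat\phi_{1} = 0.6270

The Yule-Walker equations for an AR(p) process read, in matrix form,
  Gamma_p phi = r_p,   with   (Gamma_p)_{ij} = gamma(|i - j|),
                       (r_p)_i = gamma(i),   i,j = 1..p.
Substitute the sample gammas (Toeplitz matrix and right-hand side of size 1):
  Gamma_p = [[4.9434]]
  r_p     = [3.0995]
With p = 1 this is the single equation gamma(0) phi_1 = gamma(1):
  phi_hat_1 = gamma(1) / gamma(0) = 3.0995 / 4.9434 = 0.6270.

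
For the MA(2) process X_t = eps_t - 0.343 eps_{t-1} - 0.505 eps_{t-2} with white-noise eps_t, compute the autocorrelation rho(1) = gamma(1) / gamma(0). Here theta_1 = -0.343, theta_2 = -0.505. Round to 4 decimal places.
\rho(1) = -0.1237

For an MA(q) process with theta_0 = 1, the autocovariance is
  gamma(k) = sigma^2 * sum_{i=0..q-k} theta_i * theta_{i+k},
and rho(k) = gamma(k) / gamma(0). Sigma^2 cancels.
  numerator   = (1)*(-0.343) + (-0.343)*(-0.505) = -0.169785.
  denominator = (1)^2 + (-0.343)^2 + (-0.505)^2 = 1.372674.
  rho(1) = -0.169785 / 1.372674 = -0.1237.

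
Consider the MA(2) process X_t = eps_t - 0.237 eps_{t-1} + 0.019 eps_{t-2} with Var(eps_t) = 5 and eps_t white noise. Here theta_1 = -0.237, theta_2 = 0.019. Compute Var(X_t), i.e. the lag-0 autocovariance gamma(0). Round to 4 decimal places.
\gamma(0) = 5.2827

For an MA(q) process X_t = eps_t + sum_i theta_i eps_{t-i} with
Var(eps_t) = sigma^2, the variance is
  gamma(0) = sigma^2 * (1 + sum_i theta_i^2).
  sum_i theta_i^2 = (-0.237)^2 + (0.019)^2 = 0.056169 + 0.000361 = 0.05653.
  gamma(0) = 5 * (1 + 0.05653) = 5 * 1.05653 = 5.28265, which rounds to 5.2827.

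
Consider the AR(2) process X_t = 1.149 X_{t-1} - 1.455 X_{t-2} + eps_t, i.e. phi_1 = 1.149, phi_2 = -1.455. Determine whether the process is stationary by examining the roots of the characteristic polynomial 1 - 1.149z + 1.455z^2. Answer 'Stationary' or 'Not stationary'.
\text{Not stationary}

The AR(p) characteristic polynomial is P(z) = 1 - 1.149z + 1.455z^2.
Stationarity requires all roots to lie outside the unit circle, i.e. |z| > 1 for every root.
Set 1 + (-1.149) z + (1.455) z^2 = 0, i.e. a z^2 + b z + c = 0 with a = 1.455, b = -1.149, c = 1.
Discriminant D = b^2 - 4ac = (-1.149)^2 - 4*(1.455)*1 = 1.320201 - (5.82) = -4.499799.
D < 0, so the roots are the complex-conjugate pair z = (-b +/- i sqrt(-D)) / (2a) = 0.3948 +/- 0.729i.
For a conjugate pair |z|^2 = z * conj(z) = (product of roots) = c/a = 1/(1.455) = 0.687285, so |z| = sqrt(0.687285) = 0.829 for both roots.
Moduli of all roots: 0.8290, 0.8290.
All moduli strictly greater than 1? No.
Verdict: Not stationary.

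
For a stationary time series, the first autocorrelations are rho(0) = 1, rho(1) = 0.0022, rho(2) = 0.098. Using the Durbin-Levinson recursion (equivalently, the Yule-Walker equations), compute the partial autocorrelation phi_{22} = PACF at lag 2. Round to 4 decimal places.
\phi_{22} = 0.0980

The PACF at lag k is phi_{kk}, the last component of the solution
to the Yule-Walker system G_k phi = r_k where
  (G_k)_{ij} = rho(|i - j|), (r_k)_i = rho(i), i,j = 1..k.
Equivalently, Durbin-Levinson gives phi_{kk} iteratively:
  phi_{11} = rho(1)
  phi_{kk} = [rho(k) - sum_{j=1..k-1} phi_{k-1,j} rho(k-j)]
            / [1 - sum_{j=1..k-1} phi_{k-1,j} rho(j)],
  phi_{k,j} = phi_{k-1,j} - phi_{kk} phi_{k-1,k-j},  j = 1..k-1.
Step k = 1:
  phi_11 = rho(1) = 0.0022.
Step k = 2:
  phi_22 = [rho(2) - phi_11 rho(1)] / [1 - phi_11 rho(1)] = [0.098 - (0.0022)(0.0022)] / [1 - (0.0022)(0.0022)]
         = 0.09799516 / 0.99999516 = 0.098.
Therefore phi_{22} = 0.0980.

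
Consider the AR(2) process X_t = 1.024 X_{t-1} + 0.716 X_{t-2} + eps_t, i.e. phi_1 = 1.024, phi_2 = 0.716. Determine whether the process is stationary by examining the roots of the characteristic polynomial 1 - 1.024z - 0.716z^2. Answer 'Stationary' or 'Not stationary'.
\text{Not stationary}

The AR(p) characteristic polynomial is P(z) = 1 - 1.024z - 0.716z^2.
Stationarity requires all roots to lie outside the unit circle, i.e. |z| > 1 for every root.
Set 1 + (-1.024) z + (-0.716) z^2 = 0, i.e. a z^2 + b z + c = 0 with a = -0.716, b = -1.024, c = 1.
Discriminant D = b^2 - 4ac = (-1.024)^2 - 4*(-0.716)*1 = 1.048576 - (-2.864) = 3.912576.
D >= 0, so the roots are real: z = (-b +/- sqrt(D)) / (2a) = (1.024 +/- 1.978023) / (-1.432).
  z_1 = (1.024 + 1.978023) / (-1.432) = -2.0964,   |z_1| = 2.0964.
  z_2 = (1.024 - 1.978023) / (-1.432) = 0.6662,   |z_2| = 0.6662.
Moduli of all roots: 2.0964, 0.6662.
All moduli strictly greater than 1? No.
Verdict: Not stationary.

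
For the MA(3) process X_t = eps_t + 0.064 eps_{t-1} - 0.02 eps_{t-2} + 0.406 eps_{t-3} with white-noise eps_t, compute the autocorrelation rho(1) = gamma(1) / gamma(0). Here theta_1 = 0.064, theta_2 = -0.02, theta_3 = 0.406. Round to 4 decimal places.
\rho(1) = 0.0467

For an MA(q) process with theta_0 = 1, the autocovariance is
  gamma(k) = sigma^2 * sum_{i=0..q-k} theta_i * theta_{i+k},
and rho(k) = gamma(k) / gamma(0). Sigma^2 cancels.
  numerator   = (1)*(0.064) + (0.064)*(-0.02) + (-0.02)*(0.406) = 0.0546.
  denominator = (1)^2 + (0.064)^2 + (-0.02)^2 + (0.406)^2 = 1.169332.
  rho(1) = 0.0546 / 1.169332 = 0.0467.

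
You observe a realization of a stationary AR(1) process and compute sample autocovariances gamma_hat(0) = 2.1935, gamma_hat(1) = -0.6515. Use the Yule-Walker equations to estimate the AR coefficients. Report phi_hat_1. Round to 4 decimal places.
\hat\phi_{1} = -0.2970

The Yule-Walker equations for an AR(p) process read, in matrix form,
  Gamma_p phi = r_p,   with   (Gamma_p)_{ij} = gamma(|i - j|),
                       (r_p)_i = gamma(i),   i,j = 1..p.
Substitute the sample gammas (Toeplitz matrix and right-hand side of size 1):
  Gamma_p = [[2.1935]]
  r_p     = [-0.6515]
With p = 1 this is the single equation gamma(0) phi_1 = gamma(1):
  phi_hat_1 = gamma(1) / gamma(0) = -0.6515 / 2.1935 = -0.2970.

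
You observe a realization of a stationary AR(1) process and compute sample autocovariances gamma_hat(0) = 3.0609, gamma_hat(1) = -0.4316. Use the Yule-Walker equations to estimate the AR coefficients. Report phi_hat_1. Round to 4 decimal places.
\hat\phi_{1} = -0.1410

The Yule-Walker equations for an AR(p) process read, in matrix form,
  Gamma_p phi = r_p,   with   (Gamma_p)_{ij} = gamma(|i - j|),
                       (r_p)_i = gamma(i),   i,j = 1..p.
Substitute the sample gammas (Toeplitz matrix and right-hand side of size 1):
  Gamma_p = [[3.0609]]
  r_p     = [-0.4316]
With p = 1 this is the single equation gamma(0) phi_1 = gamma(1):
  phi_hat_1 = gamma(1) / gamma(0) = -0.4316 / 3.0609 = -0.1410.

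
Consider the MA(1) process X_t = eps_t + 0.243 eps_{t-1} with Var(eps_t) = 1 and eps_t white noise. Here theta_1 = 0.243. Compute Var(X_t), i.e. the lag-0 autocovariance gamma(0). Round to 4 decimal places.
\gamma(0) = 1.0590

For an MA(q) process X_t = eps_t + sum_i theta_i eps_{t-i} with
Var(eps_t) = sigma^2, the variance is
  gamma(0) = sigma^2 * (1 + sum_i theta_i^2).
  sum_i theta_i^2 = (0.243)^2 = 0.059049.
  gamma(0) = 1 * (1 + 0.059049) = 1 * 1.059049 = 1.059049, which rounds to 1.0590.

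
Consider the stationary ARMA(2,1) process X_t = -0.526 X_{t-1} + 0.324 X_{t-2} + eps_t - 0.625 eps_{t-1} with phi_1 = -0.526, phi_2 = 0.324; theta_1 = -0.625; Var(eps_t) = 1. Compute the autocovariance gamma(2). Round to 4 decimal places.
\gamma(2) = 5.3937

Multiply the model equation by X_{t-k} and take expectations. With theta_0 = psi_0 = 1 and psi_j the MA(infinity) weights, this gives
  gamma(k) - sum_i phi_i gamma(k-i) = c_k,
  c_k = sigma^2 * sum_{j=k..q} theta_j psi_{j-k}   (c_k = 0 for k > q),
using gamma(-m) = gamma(m).
psi-weights needed (psi_j = theta_j + sum_i phi_i psi_{j-i}):
  psi_1 = theta_1 + phi_1 = -0.625 + (-0.526) = -1.151
Right-hand sides:
  c_0 = sigma^2 (1 + theta_1 psi_1) = 1 * (1 + (-0.625)(-1.151)) = 1 * 1.719375 = 1.719375
  c_1 = sigma^2 theta_1 = 1 * (-0.625) = -0.625
  c_2 = 0
Equations for k = 0, 1, 2 (AR order 2, c_2 = 0):
  (E0) gamma(0) = phi_1 gamma(1) + phi_2 gamma(2) + c_0
  (E1) gamma(1) = phi_1 gamma(0) + phi_2 gamma(1) + c_1
  (E2) gamma(2) = phi_1 gamma(1) + phi_2 gamma(0)
From (E1): gamma(1) = A gamma(0) + B with
  A = phi_1 / (1 - phi_2) = -0.526 / 0.676 = -0.778107,   B = c_1 / (1 - phi_2) = -0.625 / 0.676 = -0.924556.
Insert (E2) into (E0): gamma(0) (1 - phi_2^2) = phi_1 (1 + phi_2) gamma(1) + c_0.
  phi_1 (1 + phi_2) = (-0.526)(1.324) = -0.696424,   1 - phi_2^2 = 0.895024.
Replace gamma(1) by A gamma(0) + B and collect gamma(0):
  gamma(0) [0.895024 - (-0.696424)(-0.778107)] = (-0.696424)(-0.924556) + 1.719375
  gamma(0) * 0.353132 = 2.363258
  gamma(0) = 2.363258 / 0.353132 = 6.692281.
  gamma(1) = A gamma(0) + B = (-0.778107)(6.692281) + (-0.924556) = -6.131863.
  gamma(2) = phi_1 gamma(1) + phi_2 gamma(0) = (-0.526)(-6.131863) + (0.324)(6.692281) = 5.393659.
Therefore gamma(2) = 5.3937 (to 4 decimal places).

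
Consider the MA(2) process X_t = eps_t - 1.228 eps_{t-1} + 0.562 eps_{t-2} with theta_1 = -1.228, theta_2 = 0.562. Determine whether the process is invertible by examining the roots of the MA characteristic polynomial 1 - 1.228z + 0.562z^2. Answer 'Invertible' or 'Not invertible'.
\text{Invertible}

The MA(q) characteristic polynomial is P(z) = 1 - 1.228z + 0.562z^2.
Invertibility requires all roots to lie outside the unit circle, i.e. |z| > 1 for every root.
Set 1 + (-1.228) z + (0.562) z^2 = 0, i.e. a z^2 + b z + c = 0 with a = 0.562, b = -1.228, c = 1.
Discriminant D = b^2 - 4ac = (-1.228)^2 - 4*(0.562)*1 = 1.507984 - (2.248) = -0.740016.
D < 0, so the roots are the complex-conjugate pair z = (-b +/- i sqrt(-D)) / (2a) = 1.0925 +/- 0.7653i.
For a conjugate pair |z|^2 = z * conj(z) = (product of roots) = c/a = 1/(0.562) = 1.779359, so |z| = sqrt(1.779359) = 1.3339 for both roots.
Moduli of all roots: 1.3339, 1.3339.
All moduli strictly greater than 1? Yes.
Verdict: Invertible.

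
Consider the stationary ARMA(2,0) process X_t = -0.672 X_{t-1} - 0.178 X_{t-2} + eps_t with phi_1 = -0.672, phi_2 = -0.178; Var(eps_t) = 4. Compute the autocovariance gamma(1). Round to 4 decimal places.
\gamma(1) = -3.4933

Multiply the model equation by X_{t-k} and take expectations. With theta_0 = psi_0 = 1 and psi_j the MA(infinity) weights, this gives
  gamma(k) - sum_i phi_i gamma(k-i) = c_k,
  c_k = sigma^2 * sum_{j=k..q} theta_j psi_{j-k}   (c_k = 0 for k > q),
using gamma(-m) = gamma(m).
Pure AR (q = 0): c_0 = sigma^2 = 4, c_k = 0 for k >= 1.
Equations for k = 0, 1, 2 (AR order 2, c_2 = 0):
  (E0) gamma(0) = phi_1 gamma(1) + phi_2 gamma(2) + c_0
  (E1) gamma(1) = phi_1 gamma(0) + phi_2 gamma(1) + c_1
  (E2) gamma(2) = phi_1 gamma(1) + phi_2 gamma(0)
From (E1): gamma(1) = A gamma(0) + B with
  A = phi_1 / (1 - phi_2) = -0.672 / 1.178 = -0.570458,   B = c_1 / (1 - phi_2) = 0 / 1.178 = 0.
Insert (E2) into (E0): gamma(0) (1 - phi_2^2) = phi_1 (1 + phi_2) gamma(1) + c_0.
  phi_1 (1 + phi_2) = (-0.672)(0.822) = -0.552384,   1 - phi_2^2 = 0.968316.
Replace gamma(1) by A gamma(0) + B and collect gamma(0):
  gamma(0) [0.968316 - (-0.552384)(-0.570458)] = c_0 = 4
  gamma(0) * 0.653204 = 4
  gamma(0) = 4 / 0.653204 = 6.123662.
  gamma(1) = A gamma(0) = (-0.570458)(6.123662) = -3.493295.
Therefore gamma(1) = -3.4933 (to 4 decimal places).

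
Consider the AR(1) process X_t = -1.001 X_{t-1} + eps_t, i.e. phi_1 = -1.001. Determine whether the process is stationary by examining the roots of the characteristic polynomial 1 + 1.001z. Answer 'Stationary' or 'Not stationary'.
\text{Not stationary}

The AR(p) characteristic polynomial is P(z) = 1 + 1.001z.
Stationarity requires all roots to lie outside the unit circle, i.e. |z| > 1 for every root.
This is linear in z: 1 + (1.001) z = 0  =>  z = -1/(1.001) = -0.999001,  |z| = 0.999001.
Moduli of all roots: 0.9990.
All moduli strictly greater than 1? No.
Verdict: Not stationary.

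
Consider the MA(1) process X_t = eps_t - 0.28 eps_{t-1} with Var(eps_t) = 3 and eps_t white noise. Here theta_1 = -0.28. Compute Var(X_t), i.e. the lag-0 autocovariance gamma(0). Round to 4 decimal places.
\gamma(0) = 3.2352

For an MA(q) process X_t = eps_t + sum_i theta_i eps_{t-i} with
Var(eps_t) = sigma^2, the variance is
  gamma(0) = sigma^2 * (1 + sum_i theta_i^2).
  sum_i theta_i^2 = (-0.28)^2 = 0.0784.
  gamma(0) = 3 * (1 + 0.0784) = 3 * 1.0784 = 3.2352.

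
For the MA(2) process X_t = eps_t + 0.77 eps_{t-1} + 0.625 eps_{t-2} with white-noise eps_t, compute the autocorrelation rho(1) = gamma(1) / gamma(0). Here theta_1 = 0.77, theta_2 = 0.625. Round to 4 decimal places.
\rho(1) = 0.6308

For an MA(q) process with theta_0 = 1, the autocovariance is
  gamma(k) = sigma^2 * sum_{i=0..q-k} theta_i * theta_{i+k},
and rho(k) = gamma(k) / gamma(0). Sigma^2 cancels.
  numerator   = (1)*(0.77) + (0.77)*(0.625) = 1.25125.
  denominator = (1)^2 + (0.77)^2 + (0.625)^2 = 1.983525.
  rho(1) = 1.25125 / 1.983525 = 0.6308.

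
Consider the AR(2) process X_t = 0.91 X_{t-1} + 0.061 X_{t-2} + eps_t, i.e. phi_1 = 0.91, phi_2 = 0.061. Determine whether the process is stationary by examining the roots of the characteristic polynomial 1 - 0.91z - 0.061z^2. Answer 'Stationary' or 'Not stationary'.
\text{Stationary}

The AR(p) characteristic polynomial is P(z) = 1 - 0.91z - 0.061z^2.
Stationarity requires all roots to lie outside the unit circle, i.e. |z| > 1 for every root.
Set 1 + (-0.91) z + (-0.061) z^2 = 0, i.e. a z^2 + b z + c = 0 with a = -0.061, b = -0.91, c = 1.
Discriminant D = b^2 - 4ac = (-0.91)^2 - 4*(-0.061)*1 = 0.8281 - (-0.244) = 1.0721.
D >= 0, so the roots are real: z = (-b +/- sqrt(D)) / (2a) = (0.91 +/- 1.035423) / (-0.122).
  z_1 = (0.91 + 1.035423) / (-0.122) = -15.9461,   |z_1| = 15.9461.
  z_2 = (0.91 - 1.035423) / (-0.122) = 1.0281,   |z_2| = 1.0281.
Moduli of all roots: 15.9461, 1.0281.
All moduli strictly greater than 1? Yes.
Verdict: Stationary.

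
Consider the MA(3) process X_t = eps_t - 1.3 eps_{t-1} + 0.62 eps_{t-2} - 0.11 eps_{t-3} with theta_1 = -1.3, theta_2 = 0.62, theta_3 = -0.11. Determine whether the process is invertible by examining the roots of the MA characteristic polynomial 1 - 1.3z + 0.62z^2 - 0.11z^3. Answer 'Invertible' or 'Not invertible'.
\text{Invertible}

The MA(q) characteristic polynomial is P(z) = 1 - 1.3z + 0.62z^2 - 0.11z^3.
Invertibility requires all roots to lie outside the unit circle, i.e. |z| > 1 for every root.
Degree 3: look for a simple real root z0 first, then factor out (1 - z/z0) and solve the remaining quadratic.
Testing z0 = 2: P(2) = 1 + (-1.3)(2) + (0.62)(2)^2 + (-0.11)(2)^3
  = 1 + (-2.6) + (2.48) + (-0.88) = 0.  So z_0 = 2 is a root, |z_0| = 2.
Divide out the factor (1 - 0.5 z) = (1 - z/z0) (since 1/z0 = 0.5):
  P(z) = (1 - 0.5 z)(1 + (-0.8) z + (0.22) z^2)
  [check: z-coef -0.8 - (0.5) = -1.3; z^2-coef 0.22 - (0.5)(-0.8) = 0.62; z^3-coef -(0.5)(0.22) = -0.11.]
Remaining roots from the quadratic factor 1 + (-0.8) z + (0.22) z^2:
  Set 1 + (-0.8) z + (0.22) z^2 = 0, i.e. a z^2 + b z + c = 0 with a = 0.22, b = -0.8, c = 1.
  Discriminant D = b^2 - 4ac = (-0.8)^2 - 4*(0.22)*1 = 0.64 - (0.88) = -0.24.
  D < 0, so the roots are the complex-conjugate pair z = (-b +/- i sqrt(-D)) / (2a) = 1.8182 +/- 1.1134i.
  For a conjugate pair |z|^2 = z * conj(z) = (product of roots) = c/a = 1/(0.22) = 4.545455, so |z| = sqrt(4.545455) = 2.132 for both roots.
Moduli of all roots: 2.0000, 2.1320, 2.1320.
All moduli strictly greater than 1? Yes.
Verdict: Invertible.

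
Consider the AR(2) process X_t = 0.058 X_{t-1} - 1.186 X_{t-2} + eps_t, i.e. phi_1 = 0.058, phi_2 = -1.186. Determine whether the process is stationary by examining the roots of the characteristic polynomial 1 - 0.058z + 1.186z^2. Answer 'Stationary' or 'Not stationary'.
\text{Not stationary}

The AR(p) characteristic polynomial is P(z) = 1 - 0.058z + 1.186z^2.
Stationarity requires all roots to lie outside the unit circle, i.e. |z| > 1 for every root.
Set 1 + (-0.058) z + (1.186) z^2 = 0, i.e. a z^2 + b z + c = 0 with a = 1.186, b = -0.058, c = 1.
Discriminant D = b^2 - 4ac = (-0.058)^2 - 4*(1.186)*1 = 0.003364 - (4.744) = -4.740636.
D < 0, so the roots are the complex-conjugate pair z = (-b +/- i sqrt(-D)) / (2a) = 0.0245 +/- 0.9179i.
For a conjugate pair |z|^2 = z * conj(z) = (product of roots) = c/a = 1/(1.186) = 0.84317, so |z| = sqrt(0.84317) = 0.9182 for both roots.
Moduli of all roots: 0.9182, 0.9182.
All moduli strictly greater than 1? No.
Verdict: Not stationary.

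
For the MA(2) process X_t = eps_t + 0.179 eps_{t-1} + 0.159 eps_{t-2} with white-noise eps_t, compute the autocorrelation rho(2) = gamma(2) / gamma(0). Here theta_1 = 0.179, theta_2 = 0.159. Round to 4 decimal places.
\rho(2) = 0.1504

For an MA(q) process with theta_0 = 1, the autocovariance is
  gamma(k) = sigma^2 * sum_{i=0..q-k} theta_i * theta_{i+k},
and rho(k) = gamma(k) / gamma(0). Sigma^2 cancels.
  numerator   = (1)*(0.159) = 0.159.
  denominator = (1)^2 + (0.179)^2 + (0.159)^2 = 1.057322.
  rho(2) = 0.159 / 1.057322 = 0.1504.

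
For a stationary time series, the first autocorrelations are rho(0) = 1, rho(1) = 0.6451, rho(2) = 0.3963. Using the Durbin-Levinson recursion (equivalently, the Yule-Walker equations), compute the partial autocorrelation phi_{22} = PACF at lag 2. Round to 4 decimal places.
\phi_{22} = -0.0340

The PACF at lag k is phi_{kk}, the last component of the solution
to the Yule-Walker system G_k phi = r_k where
  (G_k)_{ij} = rho(|i - j|), (r_k)_i = rho(i), i,j = 1..k.
Equivalently, Durbin-Levinson gives phi_{kk} iteratively:
  phi_{11} = rho(1)
  phi_{kk} = [rho(k) - sum_{j=1..k-1} phi_{k-1,j} rho(k-j)]
            / [1 - sum_{j=1..k-1} phi_{k-1,j} rho(j)],
  phi_{k,j} = phi_{k-1,j} - phi_{kk} phi_{k-1,k-j},  j = 1..k-1.
Step k = 1:
  phi_11 = rho(1) = 0.6451.
Step k = 2:
  phi_22 = [rho(2) - phi_11 rho(1)] / [1 - phi_11 rho(1)] = [0.3963 - (0.6451)(0.6451)] / [1 - (0.6451)(0.6451)]
         = -0.01985401 / 0.58384599 = -0.034.
Therefore phi_{22} = -0.0340.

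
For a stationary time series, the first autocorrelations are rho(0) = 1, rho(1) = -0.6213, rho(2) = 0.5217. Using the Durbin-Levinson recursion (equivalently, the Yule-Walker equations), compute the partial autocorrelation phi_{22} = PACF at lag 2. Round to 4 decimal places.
\phi_{22} = 0.2210

The PACF at lag k is phi_{kk}, the last component of the solution
to the Yule-Walker system G_k phi = r_k where
  (G_k)_{ij} = rho(|i - j|), (r_k)_i = rho(i), i,j = 1..k.
Equivalently, Durbin-Levinson gives phi_{kk} iteratively:
  phi_{11} = rho(1)
  phi_{kk} = [rho(k) - sum_{j=1..k-1} phi_{k-1,j} rho(k-j)]
            / [1 - sum_{j=1..k-1} phi_{k-1,j} rho(j)],
  phi_{k,j} = phi_{k-1,j} - phi_{kk} phi_{k-1,k-j},  j = 1..k-1.
Step k = 1:
  phi_11 = rho(1) = -0.6213.
Step k = 2:
  phi_22 = [rho(2) - phi_11 rho(1)] / [1 - phi_11 rho(1)] = [0.5217 - (-0.6213)(-0.6213)] / [1 - (-0.6213)(-0.6213)]
         = 0.13568631 / 0.61398631 = 0.221.
Therefore phi_{22} = 0.2210.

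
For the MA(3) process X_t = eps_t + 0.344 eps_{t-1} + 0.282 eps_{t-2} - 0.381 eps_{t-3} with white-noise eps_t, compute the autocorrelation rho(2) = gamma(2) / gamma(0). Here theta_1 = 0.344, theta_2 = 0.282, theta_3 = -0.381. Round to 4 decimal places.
\rho(2) = 0.1124

For an MA(q) process with theta_0 = 1, the autocovariance is
  gamma(k) = sigma^2 * sum_{i=0..q-k} theta_i * theta_{i+k},
and rho(k) = gamma(k) / gamma(0). Sigma^2 cancels.
  numerator   = (1)*(0.282) + (0.344)*(-0.381) = 0.150936.
  denominator = (1)^2 + (0.344)^2 + (0.282)^2 + (-0.381)^2 = 1.343021.
  rho(2) = 0.150936 / 1.343021 = 0.1124.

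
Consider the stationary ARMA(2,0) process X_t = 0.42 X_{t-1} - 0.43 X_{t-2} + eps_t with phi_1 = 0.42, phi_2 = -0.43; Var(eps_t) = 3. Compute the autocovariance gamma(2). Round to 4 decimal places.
\gamma(2) = -1.2352

Multiply the model equation by X_{t-k} and take expectations. With theta_0 = psi_0 = 1 and psi_j the MA(infinity) weights, this gives
  gamma(k) - sum_i phi_i gamma(k-i) = c_k,
  c_k = sigma^2 * sum_{j=k..q} theta_j psi_{j-k}   (c_k = 0 for k > q),
using gamma(-m) = gamma(m).
Pure AR (q = 0): c_0 = sigma^2 = 3, c_k = 0 for k >= 1.
Equations for k = 0, 1, 2 (AR order 2, c_2 = 0):
  (E0) gamma(0) = phi_1 gamma(1) + phi_2 gamma(2) + c_0
  (E1) gamma(1) = phi_1 gamma(0) + phi_2 gamma(1) + c_1
  (E2) gamma(2) = phi_1 gamma(1) + phi_2 gamma(0)
From (E1): gamma(1) = A gamma(0) + B with
  A = phi_1 / (1 - phi_2) = 0.42 / 1.43 = 0.293706,   B = c_1 / (1 - phi_2) = 0 / 1.43 = 0.
Insert (E2) into (E0): gamma(0) (1 - phi_2^2) = phi_1 (1 + phi_2) gamma(1) + c_0.
  phi_1 (1 + phi_2) = (0.42)(0.57) = 0.2394,   1 - phi_2^2 = 0.8151.
Replace gamma(1) by A gamma(0) + B and collect gamma(0):
  gamma(0) [0.8151 - (0.2394)(0.293706)] = c_0 = 3
  gamma(0) * 0.744787 = 3
  gamma(0) = 3 / 0.744787 = 4.027999.
  gamma(1) = A gamma(0) = (0.293706)(4.027999) = 1.183049.
  gamma(2) = phi_1 gamma(1) + phi_2 gamma(0) = (0.42)(1.183049) + (-0.43)(4.027999) = -1.235159.
Therefore gamma(2) = -1.2352 (to 4 decimal places).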